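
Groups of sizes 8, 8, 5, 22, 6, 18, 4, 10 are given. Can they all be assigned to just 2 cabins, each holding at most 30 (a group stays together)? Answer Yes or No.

Total = 81; ⌈81/30⌉ = 3.
At least 3 cabins are required, but only 2 are allowed.

No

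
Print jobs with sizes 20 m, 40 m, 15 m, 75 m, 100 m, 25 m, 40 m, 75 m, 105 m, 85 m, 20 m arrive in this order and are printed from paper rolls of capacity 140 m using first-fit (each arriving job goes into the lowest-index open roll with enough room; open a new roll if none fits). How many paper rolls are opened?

  20 → roll 1 (new)  [load 20/140]
  40 → roll 1  [load 60/140]
  15 → roll 1  [load 75/140]
  75 → roll 2 (new)  [load 75/140]
  100 → roll 3 (new)  [load 100/140]
  25 → roll 1  [load 100/140]
  40 → roll 1  [load 140/140]
  75 → roll 4 (new)  [load 75/140]
  105 → roll 5 (new)  [load 105/140]
  85 → roll 6 (new)  [load 85/140]
  20 → roll 2  [load 95/140]
6 paper rolls opened.

6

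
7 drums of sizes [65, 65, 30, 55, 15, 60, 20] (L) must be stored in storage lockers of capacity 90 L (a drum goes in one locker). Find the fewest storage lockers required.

4

Total = 65 + 65 + 60 + 55 + 30 + 20 + 15 = 310 L.
Lower bound: ⌈310/90⌉ = 4 storage lockers.
A packing using 4 storage lockers:
  locker 1: 65 + 20 = 85
  locker 2: 65 + 15 = 80
  locker 3: 60 + 30 = 90
  locker 4: 55 = 55
This matches the lower bound, so 4 is optimal.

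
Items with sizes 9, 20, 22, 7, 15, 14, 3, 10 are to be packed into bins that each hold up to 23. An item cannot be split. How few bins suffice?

5

Total = 22 + 20 + 15 + 14 + 10 + 9 + 7 + 3 = 100.
Lower bound: ⌈100/23⌉ = 5 bins.
A packing using 5 bins:
  bin 1: 22 = 22
  bin 2: 20 + 3 = 23
  bin 3: 15 + 7 = 22
  bin 4: 14 + 9 = 23
  bin 5: 10 = 10
This matches the lower bound, so 5 is optimal.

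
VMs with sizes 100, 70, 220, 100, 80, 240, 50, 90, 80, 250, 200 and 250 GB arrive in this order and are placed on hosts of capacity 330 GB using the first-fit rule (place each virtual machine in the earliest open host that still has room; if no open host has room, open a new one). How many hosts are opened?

6

  100 → host 1 (new)  [load 100/330]
  70 → host 1  [load 170/330]
  220 → host 2 (new)  [load 220/330]
  100 → host 1  [load 270/330]
  80 → host 2  [load 300/330]
  240 → host 3 (new)  [load 240/330]
  50 → host 1  [load 320/330]
  90 → host 3  [load 330/330]
  80 → host 4 (new)  [load 80/330]
  250 → host 4  [load 330/330]
  200 → host 5 (new)  [load 200/330]
  250 → host 6 (new)  [load 250/330]
6 hosts opened.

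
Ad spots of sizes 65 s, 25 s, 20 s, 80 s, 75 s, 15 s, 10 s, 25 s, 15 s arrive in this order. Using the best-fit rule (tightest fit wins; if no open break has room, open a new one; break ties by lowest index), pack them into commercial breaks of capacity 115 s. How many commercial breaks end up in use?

3

  65 → break 1 (new)  [load 65/115]
  25 → break 1  [load 90/115]
  20 → break 1  [load 110/115]
  80 → break 2 (new)  [load 80/115]
  75 → break 3 (new)  [load 75/115]
  15 → break 2  [load 95/115]
  10 → break 2  [load 105/115]
  25 → break 3  [load 100/115]
  15 → break 3  [load 115/115]
3 commercial breaks opened.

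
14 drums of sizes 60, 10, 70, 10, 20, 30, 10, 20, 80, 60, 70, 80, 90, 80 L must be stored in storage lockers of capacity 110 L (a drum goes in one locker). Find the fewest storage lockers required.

8

Total = 90 + 80 + 80 + 80 + 70 + 70 + 60 + 60 + 30 + 20 + 20 + 10 + 10 + 10 = 690 L.
Lower bound: ⌈690/110⌉ = 7 storage lockers.
Also, 8 drums each exceed 55 L, and no two of those can share a locker, so at least 8 storage lockers are needed.
A packing using 8 storage lockers:
  locker 1: 90 + 20 = 110
  locker 2: 80 + 30 = 110
  locker 3: 80 + 20 + 10 = 110
  locker 4: 80 + 10 + 10 = 100
  locker 5: 70 = 70
  locker 6: 70 = 70
  locker 7: 60 = 60
  locker 8: 60 = 60
This matches the lower bound, so 8 is optimal.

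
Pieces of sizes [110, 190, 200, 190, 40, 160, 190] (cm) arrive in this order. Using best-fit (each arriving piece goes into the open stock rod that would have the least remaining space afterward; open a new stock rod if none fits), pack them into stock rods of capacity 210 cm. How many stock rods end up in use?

  110 → stock rod 1 (new)  [load 110/210]
  190 → stock rod 2 (new)  [load 190/210]
  200 → stock rod 3 (new)  [load 200/210]
  190 → stock rod 4 (new)  [load 190/210]
  40 → stock rod 1  [load 150/210]
  160 → stock rod 5 (new)  [load 160/210]
  190 → stock rod 6 (new)  [load 190/210]
6 stock rods opened.

6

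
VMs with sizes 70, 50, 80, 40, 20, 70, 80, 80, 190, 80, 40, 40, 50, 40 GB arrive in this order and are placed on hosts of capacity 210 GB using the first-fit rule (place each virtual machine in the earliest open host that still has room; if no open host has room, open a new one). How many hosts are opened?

  70 → host 1 (new)  [load 70/210]
  50 → host 1  [load 120/210]
  80 → host 1  [load 200/210]
  40 → host 2 (new)  [load 40/210]
  20 → host 2  [load 60/210]
  70 → host 2  [load 130/210]
  80 → host 2  [load 210/210]
  80 → host 3 (new)  [load 80/210]
  190 → host 4 (new)  [load 190/210]
  80 → host 3  [load 160/210]
  40 → host 3  [load 200/210]
  40 → host 5 (new)  [load 40/210]
  50 → host 5  [load 90/210]
  40 → host 5  [load 130/210]
5 hosts opened.

5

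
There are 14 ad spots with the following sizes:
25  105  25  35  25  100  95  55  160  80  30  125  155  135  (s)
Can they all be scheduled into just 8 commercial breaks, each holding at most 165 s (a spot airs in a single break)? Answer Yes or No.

A valid assignment using 8 commercial breaks:
  break 1: 160 = 160
  break 2: 155 = 155
  break 3: 135 + 30 = 165
  break 4: 125 + 35 = 160
  break 5: 105 + 55 = 160
  break 6: 100 + 25 + 25 = 150
  break 7: 95 + 25 = 120
  break 8: 80 = 80
Every load is within 165 s, so 8 commercial breaks suffice.

Yes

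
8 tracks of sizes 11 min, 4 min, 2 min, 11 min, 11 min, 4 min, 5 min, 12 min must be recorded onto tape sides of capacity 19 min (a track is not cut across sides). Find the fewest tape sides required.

4

Total = 12 + 11 + 11 + 11 + 5 + 4 + 4 + 2 = 60 min.
Lower bound: ⌈60/19⌉ = 4 tape sides.
A packing using 4 tape sides:
  side 1: 12 + 5 + 2 = 19
  side 2: 11 + 4 + 4 = 19
  side 3: 11 = 11
  side 4: 11 = 11
This matches the lower bound, so 4 is optimal.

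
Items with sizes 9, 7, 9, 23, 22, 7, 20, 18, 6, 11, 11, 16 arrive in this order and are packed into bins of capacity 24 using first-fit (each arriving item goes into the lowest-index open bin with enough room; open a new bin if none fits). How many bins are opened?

8

  9 → bin 1 (new)  [load 9/24]
  7 → bin 1  [load 16/24]
  9 → bin 2 (new)  [load 9/24]
  23 → bin 3 (new)  [load 23/24]
  22 → bin 4 (new)  [load 22/24]
  7 → bin 1  [load 23/24]
  20 → bin 5 (new)  [load 20/24]
  18 → bin 6 (new)  [load 18/24]
  6 → bin 2  [load 15/24]
  11 → bin 7 (new)  [load 11/24]
  11 → bin 7  [load 22/24]
  16 → bin 8 (new)  [load 16/24]
8 bins opened.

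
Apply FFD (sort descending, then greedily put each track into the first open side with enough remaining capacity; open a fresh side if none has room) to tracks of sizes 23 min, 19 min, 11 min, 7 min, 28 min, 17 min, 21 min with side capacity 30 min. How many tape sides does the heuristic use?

Sorted descending: 28, 23, 21, 19, 17, 11, 7.
  28 → side 1 (new)  [load 28/30]
  23 → side 2 (new)  [load 23/30]
  21 → side 3 (new)  [load 21/30]
  19 → side 4 (new)  [load 19/30]
  17 → side 5 (new)  [load 17/30]
  11 → side 4  [load 30/30]
  7 → side 2  [load 30/30]
5 tape sides opened.

5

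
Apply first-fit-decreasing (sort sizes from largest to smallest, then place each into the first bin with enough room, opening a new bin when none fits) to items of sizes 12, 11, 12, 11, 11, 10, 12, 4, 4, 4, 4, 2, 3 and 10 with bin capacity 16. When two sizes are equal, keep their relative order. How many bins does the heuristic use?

8

Sorted descending: 12, 12, 12, 11, 11, 11, 10, 10, 4, 4, 4, 4, 3, 2.
  12 → bin 1 (new)  [load 12/16]
  12 → bin 2 (new)  [load 12/16]
  12 → bin 3 (new)  [load 12/16]
  11 → bin 4 (new)  [load 11/16]
  11 → bin 5 (new)  [load 11/16]
  11 → bin 6 (new)  [load 11/16]
  10 → bin 7 (new)  [load 10/16]
  10 → bin 8 (new)  [load 10/16]
  4 → bin 1  [load 16/16]
  4 → bin 2  [load 16/16]
  4 → bin 3  [load 16/16]
  4 → bin 4  [load 15/16]
  3 → bin 5  [load 14/16]
  2 → bin 5  [load 16/16]
8 bins opened.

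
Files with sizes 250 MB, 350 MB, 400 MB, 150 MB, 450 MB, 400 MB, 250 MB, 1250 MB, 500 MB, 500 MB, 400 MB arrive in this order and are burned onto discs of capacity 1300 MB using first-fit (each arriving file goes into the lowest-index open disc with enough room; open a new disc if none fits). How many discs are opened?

  250 → disc 1 (new)  [load 250/1300]
  350 → disc 1  [load 600/1300]
  400 → disc 1  [load 1000/1300]
  150 → disc 1  [load 1150/1300]
  450 → disc 2 (new)  [load 450/1300]
  400 → disc 2  [load 850/1300]
  250 → disc 2  [load 1100/1300]
  1250 → disc 3 (new)  [load 1250/1300]
  500 → disc 4 (new)  [load 500/1300]
  500 → disc 4  [load 1000/1300]
  400 → disc 5 (new)  [load 400/1300]
5 discs opened.

5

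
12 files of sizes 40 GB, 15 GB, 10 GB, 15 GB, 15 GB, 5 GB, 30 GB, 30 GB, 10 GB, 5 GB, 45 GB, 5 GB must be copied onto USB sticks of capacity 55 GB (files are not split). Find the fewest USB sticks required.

Total = 45 + 40 + 30 + 30 + 15 + 15 + 15 + 10 + 10 + 5 + 5 + 5 = 225 GB.
Lower bound: ⌈225/55⌉ = 5 USB sticks.
A packing using 5 USB sticks:
  USB stick 1: 45 + 10 = 55
  USB stick 2: 40 + 15 = 55
  USB stick 3: 30 + 15 + 10 = 55
  USB stick 4: 30 + 15 + 5 + 5 = 55
  USB stick 5: 5 = 5
This matches the lower bound, so 5 is optimal.

5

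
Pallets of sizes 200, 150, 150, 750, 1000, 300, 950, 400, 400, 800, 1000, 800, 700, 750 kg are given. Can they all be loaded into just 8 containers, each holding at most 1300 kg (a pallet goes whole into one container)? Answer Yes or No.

A valid assignment using 8 containers:
  container 1: 1000 + 300 = 1300
  container 2: 1000 + 200 = 1200
  container 3: 950 + 150 + 150 = 1250
  container 4: 800 + 400 = 1200
  container 5: 800 + 400 = 1200
  container 6: 750 = 750
  container 7: 750 = 750
  container 8: 700 = 700
Every load is within 1300 kg, so 8 containers suffice.

Yes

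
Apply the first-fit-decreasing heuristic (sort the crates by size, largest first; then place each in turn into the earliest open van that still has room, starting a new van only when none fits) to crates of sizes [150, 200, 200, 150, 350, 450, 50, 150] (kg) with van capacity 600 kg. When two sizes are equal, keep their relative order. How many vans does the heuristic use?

Sorted descending: 450, 350, 200, 200, 150, 150, 150, 50.
  450 → van 1 (new)  [load 450/600]
  350 → van 2 (new)  [load 350/600]
  200 → van 2  [load 550/600]
  200 → van 3 (new)  [load 200/600]
  150 → van 1  [load 600/600]
  150 → van 3  [load 350/600]
  150 → van 3  [load 500/600]
  50 → van 2  [load 600/600]
3 vans opened.

3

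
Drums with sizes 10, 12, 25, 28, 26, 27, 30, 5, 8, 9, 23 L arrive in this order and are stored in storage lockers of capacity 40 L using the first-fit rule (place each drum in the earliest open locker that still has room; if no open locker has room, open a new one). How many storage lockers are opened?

  10 → locker 1 (new)  [load 10/40]
  12 → locker 1  [load 22/40]
  25 → locker 2 (new)  [load 25/40]
  28 → locker 3 (new)  [load 28/40]
  26 → locker 4 (new)  [load 26/40]
  27 → locker 5 (new)  [load 27/40]
  30 → locker 6 (new)  [load 30/40]
  5 → locker 1  [load 27/40]
  8 → locker 1  [load 35/40]
  9 → locker 2  [load 34/40]
  23 → locker 7 (new)  [load 23/40]
7 storage lockers opened.

7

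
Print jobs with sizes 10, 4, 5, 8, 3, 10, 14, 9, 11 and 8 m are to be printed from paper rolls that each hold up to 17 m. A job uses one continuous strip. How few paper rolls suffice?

Total = 14 + 11 + 10 + 10 + 9 + 8 + 8 + 5 + 4 + 3 = 82 m.
Lower bound: ⌈82/17⌉ = 5 paper rolls.
A packing using 6 paper rolls:
  roll 1: 14 + 3 = 17
  roll 2: 11 + 5 = 16
  roll 3: 10 + 4 = 14
  roll 4: 10 = 10
  roll 5: 9 + 8 = 17
  roll 6: 8 = 8
No arrangement into 5 paper rolls stays within capacity, so 6 is optimal.

6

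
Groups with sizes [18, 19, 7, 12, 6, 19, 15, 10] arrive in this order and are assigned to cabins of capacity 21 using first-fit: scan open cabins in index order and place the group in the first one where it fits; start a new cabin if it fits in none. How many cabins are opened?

  18 → cabin 1 (new)  [load 18/21]
  19 → cabin 2 (new)  [load 19/21]
  7 → cabin 3 (new)  [load 7/21]
  12 → cabin 3  [load 19/21]
  6 → cabin 4 (new)  [load 6/21]
  19 → cabin 5 (new)  [load 19/21]
  15 → cabin 4  [load 21/21]
  10 → cabin 6 (new)  [load 10/21]
6 cabins opened.

6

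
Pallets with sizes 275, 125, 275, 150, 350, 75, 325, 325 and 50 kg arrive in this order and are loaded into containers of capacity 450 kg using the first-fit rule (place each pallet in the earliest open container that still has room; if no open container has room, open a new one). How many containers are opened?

  275 → container 1 (new)  [load 275/450]
  125 → container 1  [load 400/450]
  275 → container 2 (new)  [load 275/450]
  150 → container 2  [load 425/450]
  350 → container 3 (new)  [load 350/450]
  75 → container 3  [load 425/450]
  325 → container 4 (new)  [load 325/450]
  325 → container 5 (new)  [load 325/450]
  50 → container 1  [load 450/450]
5 containers opened.

5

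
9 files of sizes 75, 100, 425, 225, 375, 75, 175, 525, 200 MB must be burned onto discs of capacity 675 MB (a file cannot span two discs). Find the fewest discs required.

Total = 525 + 425 + 375 + 225 + 200 + 175 + 100 + 75 + 75 = 2175 MB.
Lower bound: ⌈2175/675⌉ = 4 discs.
A packing using 4 discs:
  disc 1: 525 + 100 = 625
  disc 2: 425 + 225 = 650
  disc 3: 375 + 200 + 75 = 650
  disc 4: 175 + 75 = 250
This matches the lower bound, so 4 is optimal.

4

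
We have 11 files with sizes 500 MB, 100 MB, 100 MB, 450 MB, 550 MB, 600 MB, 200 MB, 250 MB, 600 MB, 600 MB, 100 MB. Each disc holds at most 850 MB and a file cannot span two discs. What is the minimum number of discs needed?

6

Total = 600 + 600 + 600 + 550 + 500 + 450 + 250 + 200 + 100 + 100 + 100 = 4050 MB.
Lower bound: ⌈4050/850⌉ = 5 discs.
Also, 6 files each exceed 425 MB, and no two of those can share a disc, so at least 6 discs are needed.
A packing using 6 discs:
  disc 1: 600 + 250 = 850
  disc 2: 600 + 200 = 800
  disc 3: 600 + 100 + 100 = 800
  disc 4: 550 + 100 = 650
  disc 5: 500 = 500
  disc 6: 450 = 450
This matches the lower bound, so 6 is optimal.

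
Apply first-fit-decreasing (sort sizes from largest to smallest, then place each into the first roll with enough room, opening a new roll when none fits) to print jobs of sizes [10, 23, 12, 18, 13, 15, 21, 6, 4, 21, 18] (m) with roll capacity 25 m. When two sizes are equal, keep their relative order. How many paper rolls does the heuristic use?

Sorted descending: 23, 21, 21, 18, 18, 15, 13, 12, 10, 6, 4.
  23 → roll 1 (new)  [load 23/25]
  21 → roll 2 (new)  [load 21/25]
  21 → roll 3 (new)  [load 21/25]
  18 → roll 4 (new)  [load 18/25]
  18 → roll 5 (new)  [load 18/25]
  15 → roll 6 (new)  [load 15/25]
  13 → roll 7 (new)  [load 13/25]
  12 → roll 7  [load 25/25]
  10 → roll 6  [load 25/25]
  6 → roll 4  [load 24/25]
  4 → roll 2  [load 25/25]
7 paper rolls opened.

7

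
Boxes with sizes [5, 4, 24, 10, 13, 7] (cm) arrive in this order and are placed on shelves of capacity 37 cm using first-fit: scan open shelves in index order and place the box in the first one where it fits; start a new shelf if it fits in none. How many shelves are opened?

2

  5 → shelf 1 (new)  [load 5/37]
  4 → shelf 1  [load 9/37]
  24 → shelf 1  [load 33/37]
  10 → shelf 2 (new)  [load 10/37]
  13 → shelf 2  [load 23/37]
  7 → shelf 2  [load 30/37]
2 shelves opened.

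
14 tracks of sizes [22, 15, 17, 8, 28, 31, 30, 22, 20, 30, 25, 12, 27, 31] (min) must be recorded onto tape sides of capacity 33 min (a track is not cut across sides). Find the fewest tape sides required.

11

Total = 31 + 31 + 30 + 30 + 28 + 27 + 25 + 22 + 22 + 20 + 17 + 15 + 12 + 8 = 318 min.
Lower bound: ⌈318/33⌉ = 10 tape sides.
Also, 11 tracks each exceed 33/2 min, and no two of those can share a side, so at least 11 tape sides are needed.
A packing using 11 tape sides:
  side 1: 31 = 31
  side 2: 31 = 31
  side 3: 30 = 30
  side 4: 30 = 30
  side 5: 28 = 28
  side 6: 27 = 27
  side 7: 25 + 8 = 33
  side 8: 22 = 22
  side 9: 22 = 22
  side 10: 20 + 12 = 32
  side 11: 17 + 15 = 32
This matches the lower bound, so 11 is optimal.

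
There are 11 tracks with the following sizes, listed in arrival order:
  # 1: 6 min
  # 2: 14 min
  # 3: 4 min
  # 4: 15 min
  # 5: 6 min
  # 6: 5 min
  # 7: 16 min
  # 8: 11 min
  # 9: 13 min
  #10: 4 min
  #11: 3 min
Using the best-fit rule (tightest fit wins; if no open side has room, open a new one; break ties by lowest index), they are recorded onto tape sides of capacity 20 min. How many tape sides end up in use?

  6 → side 1 (new)  [load 6/20]
  14 → side 1  [load 20/20]
  4 → side 2 (new)  [load 4/20]
  15 → side 2  [load 19/20]
  6 → side 3 (new)  [load 6/20]
  5 → side 3  [load 11/20]
  16 → side 4 (new)  [load 16/20]
  11 → side 5 (new)  [load 11/20]
  13 → side 6 (new)  [load 13/20]
  4 → side 4  [load 20/20]
  3 → side 6  [load 16/20]
6 tape sides opened.

6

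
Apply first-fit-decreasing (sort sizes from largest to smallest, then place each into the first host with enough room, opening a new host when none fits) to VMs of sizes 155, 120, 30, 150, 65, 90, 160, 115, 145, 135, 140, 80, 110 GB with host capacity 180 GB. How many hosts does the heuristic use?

10

Sorted descending: 160, 155, 150, 145, 140, 135, 120, 115, 110, 90, 80, 65, 30.
  160 → host 1 (new)  [load 160/180]
  155 → host 2 (new)  [load 155/180]
  150 → host 3 (new)  [load 150/180]
  145 → host 4 (new)  [load 145/180]
  140 → host 5 (new)  [load 140/180]
  135 → host 6 (new)  [load 135/180]
  120 → host 7 (new)  [load 120/180]
  115 → host 8 (new)  [load 115/180]
  110 → host 9 (new)  [load 110/180]
  90 → host 10 (new)  [load 90/180]
  80 → host 10  [load 170/180]
  65 → host 8  [load 180/180]
  30 → host 3  [load 180/180]
10 hosts opened.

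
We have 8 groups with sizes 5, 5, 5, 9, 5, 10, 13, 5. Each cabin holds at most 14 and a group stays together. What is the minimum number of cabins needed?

Total = 13 + 10 + 9 + 5 + 5 + 5 + 5 + 5 = 57.
Lower bound: ⌈57/14⌉ = 5 cabins.
A packing using 5 cabins:
  cabin 1: 13 = 13
  cabin 2: 10 = 10
  cabin 3: 9 + 5 = 14
  cabin 4: 5 + 5 = 10
  cabin 5: 5 + 5 = 10
This matches the lower bound, so 5 is optimal.

5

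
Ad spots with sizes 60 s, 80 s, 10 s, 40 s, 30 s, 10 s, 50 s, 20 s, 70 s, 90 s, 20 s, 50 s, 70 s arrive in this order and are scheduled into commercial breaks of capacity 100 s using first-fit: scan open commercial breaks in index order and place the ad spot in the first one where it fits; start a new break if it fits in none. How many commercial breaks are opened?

7

  60 → break 1 (new)  [load 60/100]
  80 → break 2 (new)  [load 80/100]
  10 → break 1  [load 70/100]
  40 → break 3 (new)  [load 40/100]
  30 → break 1  [load 100/100]
  10 → break 2  [load 90/100]
  50 → break 3  [load 90/100]
  20 → break 4 (new)  [load 20/100]
  70 → break 4  [load 90/100]
  90 → break 5 (new)  [load 90/100]
  20 → break 6 (new)  [load 20/100]
  50 → break 6  [load 70/100]
  70 → break 7 (new)  [load 70/100]
7 commercial breaks opened.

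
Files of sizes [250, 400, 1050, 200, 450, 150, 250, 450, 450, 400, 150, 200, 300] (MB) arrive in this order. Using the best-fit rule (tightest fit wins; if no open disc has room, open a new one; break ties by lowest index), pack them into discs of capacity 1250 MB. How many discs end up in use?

4

  250 → disc 1 (new)  [load 250/1250]
  400 → disc 1  [load 650/1250]
  1050 → disc 2 (new)  [load 1050/1250]
  200 → disc 2  [load 1250/1250]
  450 → disc 1  [load 1100/1250]
  150 → disc 1  [load 1250/1250]
  250 → disc 3 (new)  [load 250/1250]
  450 → disc 3  [load 700/1250]
  450 → disc 3  [load 1150/1250]
  400 → disc 4 (new)  [load 400/1250]
  150 → disc 4  [load 550/1250]
  200 → disc 4  [load 750/1250]
  300 → disc 4  [load 1050/1250]
4 discs opened.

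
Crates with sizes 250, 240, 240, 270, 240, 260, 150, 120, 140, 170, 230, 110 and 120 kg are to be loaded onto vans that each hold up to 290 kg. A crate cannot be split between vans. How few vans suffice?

Total = 270 + 260 + 250 + 240 + 240 + 240 + 230 + 170 + 150 + 140 + 120 + 120 + 110 = 2540 kg.
Lower bound: ⌈2540/290⌉ = 9 vans.
A packing using 10 vans:
  van 1: 270 = 270
  van 2: 260 = 260
  van 3: 250 = 250
  van 4: 240 = 240
  van 5: 240 = 240
  van 6: 240 = 240
  van 7: 230 = 230
  van 8: 170 + 120 = 290
  van 9: 150 + 140 = 290
  van 10: 120 + 110 = 230
No arrangement into 9 vans stays within capacity, so 10 is optimal.

10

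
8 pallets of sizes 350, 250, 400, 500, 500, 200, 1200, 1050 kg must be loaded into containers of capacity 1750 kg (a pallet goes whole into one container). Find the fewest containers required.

Total = 1200 + 1050 + 500 + 500 + 400 + 350 + 250 + 200 = 4450 kg.
Lower bound: ⌈4450/1750⌉ = 3 containers.
A packing using 3 containers:
  container 1: 1200 + 500 = 1700
  container 2: 1050 + 500 + 200 = 1750
  container 3: 400 + 350 + 250 = 1000
This matches the lower bound, so 3 is optimal.

3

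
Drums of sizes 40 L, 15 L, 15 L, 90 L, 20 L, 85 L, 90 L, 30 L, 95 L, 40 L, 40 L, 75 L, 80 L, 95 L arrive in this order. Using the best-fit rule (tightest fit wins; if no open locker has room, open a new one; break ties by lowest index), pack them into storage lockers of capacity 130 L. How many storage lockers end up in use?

  40 → locker 1 (new)  [load 40/130]
  15 → locker 1  [load 55/130]
  15 → locker 1  [load 70/130]
  90 → locker 2 (new)  [load 90/130]
  20 → locker 2  [load 110/130]
  85 → locker 3 (new)  [load 85/130]
  90 → locker 4 (new)  [load 90/130]
  30 → locker 4  [load 120/130]
  95 → locker 5 (new)  [load 95/130]
  40 → locker 3  [load 125/130]
  40 → locker 1  [load 110/130]
  75 → locker 6 (new)  [load 75/130]
  80 → locker 7 (new)  [load 80/130]
  95 → locker 8 (new)  [load 95/130]
8 storage lockers opened.

8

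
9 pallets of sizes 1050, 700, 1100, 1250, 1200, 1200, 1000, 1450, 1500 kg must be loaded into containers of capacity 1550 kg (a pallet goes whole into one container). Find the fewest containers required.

Total = 1500 + 1450 + 1250 + 1200 + 1200 + 1100 + 1050 + 1000 + 700 = 10450 kg.
Lower bound: ⌈10450/1550⌉ = 7 containers.
Also, 8 pallets each exceed 775 kg, and no two of those can share a container, so at least 8 containers are needed.
A packing using 9 containers:
  container 1: 1500 = 1500
  container 2: 1450 = 1450
  container 3: 1250 = 1250
  container 4: 1200 = 1200
  container 5: 1200 = 1200
  container 6: 1100 = 1100
  container 7: 1050 = 1050
  container 8: 1000 = 1000
  container 9: 700 = 700
No arrangement into 8 containers stays within capacity, so 9 is optimal.

9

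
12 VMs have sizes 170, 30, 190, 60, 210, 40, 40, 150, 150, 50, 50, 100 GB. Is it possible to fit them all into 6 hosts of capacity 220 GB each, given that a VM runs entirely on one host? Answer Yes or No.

Yes

A valid assignment using 6 hosts:
  host 1: 210 = 210
  host 2: 190 + 30 = 220
  host 3: 170 + 50 = 220
  host 4: 150 + 60 = 210
  host 5: 150 + 50 = 200
  host 6: 100 + 40 + 40 = 180
Every load is within 220 GB, so 6 hosts suffice.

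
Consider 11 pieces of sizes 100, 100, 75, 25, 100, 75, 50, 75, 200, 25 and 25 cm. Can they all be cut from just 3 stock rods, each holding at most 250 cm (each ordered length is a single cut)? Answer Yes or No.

Total = 850 cm; ⌈850/250⌉ = 4.
At least 4 stock rods are required, but only 3 are allowed.

No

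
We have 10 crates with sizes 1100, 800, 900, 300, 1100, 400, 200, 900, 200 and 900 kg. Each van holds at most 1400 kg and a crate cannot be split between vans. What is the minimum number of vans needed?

6

Total = 1100 + 1100 + 900 + 900 + 900 + 800 + 400 + 300 + 200 + 200 = 6800 kg.
Lower bound: ⌈6800/1400⌉ = 5 vans.
Also, 6 crates each exceed 700 kg, and no two of those can share a van, so at least 6 vans are needed.
A packing using 6 vans:
  van 1: 1100 + 300 = 1400
  van 2: 1100 + 200 = 1300
  van 3: 900 + 400 = 1300
  van 4: 900 + 200 = 1100
  van 5: 900 = 900
  van 6: 800 = 800
This matches the lower bound, so 6 is optimal.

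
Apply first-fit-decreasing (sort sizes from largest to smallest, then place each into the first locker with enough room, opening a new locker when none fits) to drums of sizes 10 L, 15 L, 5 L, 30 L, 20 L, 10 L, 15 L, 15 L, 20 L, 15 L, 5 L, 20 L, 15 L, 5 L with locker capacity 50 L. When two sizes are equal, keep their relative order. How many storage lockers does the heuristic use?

4

Sorted descending: 30, 20, 20, 20, 15, 15, 15, 15, 15, 10, 10, 5, 5, 5.
  30 → locker 1 (new)  [load 30/50]
  20 → locker 1  [load 50/50]
  20 → locker 2 (new)  [load 20/50]
  20 → locker 2  [load 40/50]
  15 → locker 3 (new)  [load 15/50]
  15 → locker 3  [load 30/50]
  15 → locker 3  [load 45/50]
  15 → locker 4 (new)  [load 15/50]
  15 → locker 4  [load 30/50]
  10 → locker 2  [load 50/50]
  10 → locker 4  [load 40/50]
  5 → locker 3  [load 50/50]
  5 → locker 4  [load 45/50]
  5 → locker 4  [load 50/50]
4 storage lockers opened.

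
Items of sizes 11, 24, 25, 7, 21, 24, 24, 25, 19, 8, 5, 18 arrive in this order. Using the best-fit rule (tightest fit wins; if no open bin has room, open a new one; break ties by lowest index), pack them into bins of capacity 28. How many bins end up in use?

9

  11 → bin 1 (new)  [load 11/28]
  24 → bin 2 (new)  [load 24/28]
  25 → bin 3 (new)  [load 25/28]
  7 → bin 1  [load 18/28]
  21 → bin 4 (new)  [load 21/28]
  24 → bin 5 (new)  [load 24/28]
  24 → bin 6 (new)  [load 24/28]
  25 → bin 7 (new)  [load 25/28]
  19 → bin 8 (new)  [load 19/28]
  8 → bin 8  [load 27/28]
  5 → bin 4  [load 26/28]
  18 → bin 9 (new)  [load 18/28]
9 bins opened.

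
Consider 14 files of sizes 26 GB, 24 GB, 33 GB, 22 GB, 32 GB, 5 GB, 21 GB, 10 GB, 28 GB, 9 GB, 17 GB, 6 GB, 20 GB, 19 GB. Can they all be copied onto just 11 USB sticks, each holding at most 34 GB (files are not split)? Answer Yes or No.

A valid assignment using 10 USB sticks:
  USB stick 1: 33 = 33
  USB stick 2: 32 = 32
  USB stick 3: 28 + 6 = 34
  USB stick 4: 26 + 5 = 31
  USB stick 5: 24 + 10 = 34
  USB stick 6: 22 + 9 = 31
  USB stick 7: 21 = 21
  USB stick 8: 20 = 20
  USB stick 9: 19 = 19
  USB stick 10: 17 = 17
That uses only 10 ≤ 11, so 11 USB sticks are enough.

Yes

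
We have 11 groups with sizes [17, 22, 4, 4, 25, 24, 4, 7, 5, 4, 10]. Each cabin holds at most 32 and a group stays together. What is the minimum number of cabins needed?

4

Total = 25 + 24 + 22 + 17 + 10 + 7 + 5 + 4 + 4 + 4 + 4 = 126.
Lower bound: ⌈126/32⌉ = 4 cabins.
A packing using 4 cabins:
  cabin 1: 25 + 7 = 32
  cabin 2: 24 + 4 + 4 = 32
  cabin 3: 22 + 10 = 32
  cabin 4: 17 + 5 + 4 + 4 = 30
This matches the lower bound, so 4 is optimal.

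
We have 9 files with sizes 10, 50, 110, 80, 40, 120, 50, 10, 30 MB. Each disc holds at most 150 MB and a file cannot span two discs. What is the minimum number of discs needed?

Total = 120 + 110 + 80 + 50 + 50 + 40 + 30 + 10 + 10 = 500 MB.
Lower bound: ⌈500/150⌉ = 4 discs.
A packing using 4 discs:
  disc 1: 120 + 30 = 150
  disc 2: 110 + 40 = 150
  disc 3: 80 + 50 + 10 + 10 = 150
  disc 4: 50 = 50
This matches the lower bound, so 4 is optimal.

4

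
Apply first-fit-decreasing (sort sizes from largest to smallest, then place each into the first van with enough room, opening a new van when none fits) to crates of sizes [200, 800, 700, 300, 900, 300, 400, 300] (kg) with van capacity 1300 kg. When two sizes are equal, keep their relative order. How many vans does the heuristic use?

Sorted descending: 900, 800, 700, 400, 300, 300, 300, 200.
  900 → van 1 (new)  [load 900/1300]
  800 → van 2 (new)  [load 800/1300]
  700 → van 3 (new)  [load 700/1300]
  400 → van 1  [load 1300/1300]
  300 → van 2  [load 1100/1300]
  300 → van 3  [load 1000/1300]
  300 → van 3  [load 1300/1300]
  200 → van 2  [load 1300/1300]
3 vans opened.

3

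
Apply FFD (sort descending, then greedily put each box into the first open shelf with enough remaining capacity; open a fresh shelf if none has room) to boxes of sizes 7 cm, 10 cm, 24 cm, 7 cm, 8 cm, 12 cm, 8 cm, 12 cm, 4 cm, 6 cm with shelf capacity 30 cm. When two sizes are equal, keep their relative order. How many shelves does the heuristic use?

4

Sorted descending: 24, 12, 12, 10, 8, 8, 7, 7, 6, 4.
  24 → shelf 1 (new)  [load 24/30]
  12 → shelf 2 (new)  [load 12/30]
  12 → shelf 2  [load 24/30]
  10 → shelf 3 (new)  [load 10/30]
  8 → shelf 3  [load 18/30]
  8 → shelf 3  [load 26/30]
  7 → shelf 4 (new)  [load 7/30]
  7 → shelf 4  [load 14/30]
  6 → shelf 1  [load 30/30]
  4 → shelf 2  [load 28/30]
4 shelves opened.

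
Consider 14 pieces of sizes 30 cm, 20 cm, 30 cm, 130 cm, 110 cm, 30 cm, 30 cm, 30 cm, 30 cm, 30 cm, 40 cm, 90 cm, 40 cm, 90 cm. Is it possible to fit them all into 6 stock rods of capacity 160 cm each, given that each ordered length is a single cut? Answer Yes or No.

Yes

A valid assignment using 5 stock rods:
  stock rod 1: 130 + 30 = 160
  stock rod 2: 110 + 40 = 150
  stock rod 3: 90 + 40 + 30 = 160
  stock rod 4: 90 + 30 + 30 = 150
  stock rod 5: 30 + 30 + 30 + 20 = 110
That uses only 5 ≤ 6, so 6 stock rods are enough.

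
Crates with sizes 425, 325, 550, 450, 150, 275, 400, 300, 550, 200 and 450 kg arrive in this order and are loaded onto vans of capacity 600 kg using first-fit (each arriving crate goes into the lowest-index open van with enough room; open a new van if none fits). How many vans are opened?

  425 → van 1 (new)  [load 425/600]
  325 → van 2 (new)  [load 325/600]
  550 → van 3 (new)  [load 550/600]
  450 → van 4 (new)  [load 450/600]
  150 → van 1  [load 575/600]
  275 → van 2  [load 600/600]
  400 → van 5 (new)  [load 400/600]
  300 → van 6 (new)  [load 300/600]
  550 → van 7 (new)  [load 550/600]
  200 → van 5  [load 600/600]
  450 → van 8 (new)  [load 450/600]
8 vans opened.

8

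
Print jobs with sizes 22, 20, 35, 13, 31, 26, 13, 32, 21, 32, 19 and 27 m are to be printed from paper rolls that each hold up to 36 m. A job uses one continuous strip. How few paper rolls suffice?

Total = 35 + 32 + 32 + 31 + 27 + 26 + 22 + 21 + 20 + 19 + 13 + 13 = 291 m.
Lower bound: ⌈291/36⌉ = 9 paper rolls.
Also, 10 print jobs each exceed 18 m, and no two of those can share a roll, so at least 10 paper rolls are needed.
A packing using 10 paper rolls:
  roll 1: 35 = 35
  roll 2: 32 = 32
  roll 3: 32 = 32
  roll 4: 31 = 31
  roll 5: 27 = 27
  roll 6: 26 = 26
  roll 7: 22 + 13 = 35
  roll 8: 21 + 13 = 34
  roll 9: 20 = 20
  roll 10: 19 = 19
This matches the lower bound, so 10 is optimal.

10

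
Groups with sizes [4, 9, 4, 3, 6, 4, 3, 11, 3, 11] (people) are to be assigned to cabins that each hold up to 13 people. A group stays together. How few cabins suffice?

5

Total = 11 + 11 + 9 + 6 + 4 + 4 + 4 + 3 + 3 + 3 = 58 people.
Lower bound: ⌈58/13⌉ = 5 cabins.
A packing using 5 cabins:
  cabin 1: 11 = 11
  cabin 2: 11 = 11
  cabin 3: 9 + 4 = 13
  cabin 4: 6 + 4 + 3 = 13
  cabin 5: 4 + 3 + 3 = 10
This matches the lower bound, so 5 is optimal.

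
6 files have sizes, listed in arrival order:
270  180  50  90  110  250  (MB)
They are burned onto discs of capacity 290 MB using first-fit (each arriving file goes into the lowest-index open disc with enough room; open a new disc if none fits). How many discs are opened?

  270 → disc 1 (new)  [load 270/290]
  180 → disc 2 (new)  [load 180/290]
  50 → disc 2  [load 230/290]
  90 → disc 3 (new)  [load 90/290]
  110 → disc 3  [load 200/290]
  250 → disc 4 (new)  [load 250/290]
4 discs opened.

4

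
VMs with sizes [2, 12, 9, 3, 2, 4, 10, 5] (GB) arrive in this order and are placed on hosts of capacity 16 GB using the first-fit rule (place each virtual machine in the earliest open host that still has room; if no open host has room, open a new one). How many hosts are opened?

3

  2 → host 1 (new)  [load 2/16]
  12 → host 1  [load 14/16]
  9 → host 2 (new)  [load 9/16]
  3 → host 2  [load 12/16]
  2 → host 1  [load 16/16]
  4 → host 2  [load 16/16]
  10 → host 3 (new)  [load 10/16]
  5 → host 3  [load 15/16]
3 hosts opened.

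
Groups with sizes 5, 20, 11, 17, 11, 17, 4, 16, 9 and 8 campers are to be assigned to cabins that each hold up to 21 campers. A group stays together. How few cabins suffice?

Total = 20 + 17 + 17 + 16 + 11 + 11 + 9 + 8 + 5 + 4 = 118 campers.
Lower bound: ⌈118/21⌉ = 6 cabins.
A packing using 6 cabins:
  cabin 1: 20 = 20
  cabin 2: 17 + 4 = 21
  cabin 3: 17 = 17
  cabin 4: 16 + 5 = 21
  cabin 5: 11 + 9 = 20
  cabin 6: 11 + 8 = 19
This matches the lower bound, so 6 is optimal.

6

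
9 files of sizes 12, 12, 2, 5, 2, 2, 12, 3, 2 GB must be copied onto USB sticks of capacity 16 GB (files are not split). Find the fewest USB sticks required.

4

Total = 12 + 12 + 12 + 5 + 3 + 2 + 2 + 2 + 2 = 52 GB.
Lower bound: ⌈52/16⌉ = 4 USB sticks.
A packing using 4 USB sticks:
  USB stick 1: 12 + 3 = 15
  USB stick 2: 12 + 2 + 2 = 16
  USB stick 3: 12 + 2 + 2 = 16
  USB stick 4: 5 = 5
This matches the lower bound, so 4 is optimal.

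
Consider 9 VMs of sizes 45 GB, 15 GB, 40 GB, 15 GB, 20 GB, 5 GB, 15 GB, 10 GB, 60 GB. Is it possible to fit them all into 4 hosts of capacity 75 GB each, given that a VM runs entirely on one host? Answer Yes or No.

A valid assignment using 3 hosts:
  host 1: 60 + 15 = 75
  host 2: 45 + 20 + 10 = 75
  host 3: 40 + 15 + 15 + 5 = 75
That uses only 3 ≤ 4, so 4 hosts are enough.

Yes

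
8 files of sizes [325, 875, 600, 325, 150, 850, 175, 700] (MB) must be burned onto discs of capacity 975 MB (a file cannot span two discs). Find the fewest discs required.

5

Total = 875 + 850 + 700 + 600 + 325 + 325 + 175 + 150 = 4000 MB.
Lower bound: ⌈4000/975⌉ = 5 discs.
A packing using 5 discs:
  disc 1: 875 = 875
  disc 2: 850 = 850
  disc 3: 700 + 175 = 875
  disc 4: 600 + 325 = 925
  disc 5: 325 + 150 = 475
This matches the lower bound, so 5 is optimal.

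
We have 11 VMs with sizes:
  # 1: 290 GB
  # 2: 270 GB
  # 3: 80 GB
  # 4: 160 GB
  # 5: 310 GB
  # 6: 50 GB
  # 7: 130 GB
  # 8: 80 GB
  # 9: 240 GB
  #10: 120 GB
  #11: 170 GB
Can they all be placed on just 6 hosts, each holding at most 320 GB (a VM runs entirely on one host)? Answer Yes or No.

No

Total = 1900 GB; ⌈1900/320⌉ = 6.
The bound of 6 does not rule out 6, but exhaustive search shows no assignment into 6 hosts of capacity 320 GB exists — the minimum is 7.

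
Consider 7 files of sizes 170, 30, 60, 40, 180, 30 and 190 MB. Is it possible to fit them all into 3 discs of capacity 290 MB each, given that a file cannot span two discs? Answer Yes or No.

A valid assignment using 3 discs:
  disc 1: 190 + 60 + 40 = 290
  disc 2: 180 + 30 + 30 = 240
  disc 3: 170 = 170
Every load is within 290 MB, so 3 discs suffice.

Yes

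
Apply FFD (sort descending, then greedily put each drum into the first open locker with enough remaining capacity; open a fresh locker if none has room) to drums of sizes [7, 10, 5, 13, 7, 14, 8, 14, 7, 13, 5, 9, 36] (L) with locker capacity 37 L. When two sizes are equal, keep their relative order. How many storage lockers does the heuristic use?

5

Sorted descending: 36, 14, 14, 13, 13, 10, 9, 8, 7, 7, 7, 5, 5.
  36 → locker 1 (new)  [load 36/37]
  14 → locker 2 (new)  [load 14/37]
  14 → locker 2  [load 28/37]
  13 → locker 3 (new)  [load 13/37]
  13 → locker 3  [load 26/37]
  10 → locker 3  [load 36/37]
  9 → locker 2  [load 37/37]
  8 → locker 4 (new)  [load 8/37]
  7 → locker 4  [load 15/37]
  7 → locker 4  [load 22/37]
  7 → locker 4  [load 29/37]
  5 → locker 4  [load 34/37]
  5 → locker 5 (new)  [load 5/37]
5 storage lockers opened.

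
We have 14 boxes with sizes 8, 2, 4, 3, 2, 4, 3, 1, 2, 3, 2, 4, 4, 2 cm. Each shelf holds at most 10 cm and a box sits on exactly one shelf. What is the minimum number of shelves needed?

Total = 8 + 4 + 4 + 4 + 4 + 3 + 3 + 3 + 2 + 2 + 2 + 2 + 2 + 1 = 44 cm.
Lower bound: ⌈44/10⌉ = 5 shelves.
A packing using 5 shelves:
  shelf 1: 8 + 2 = 10
  shelf 2: 4 + 4 + 2 = 10
  shelf 3: 4 + 4 + 2 = 10
  shelf 4: 3 + 3 + 3 + 1 = 10
  shelf 5: 2 + 2 = 4
This matches the lower bound, so 5 is optimal.

5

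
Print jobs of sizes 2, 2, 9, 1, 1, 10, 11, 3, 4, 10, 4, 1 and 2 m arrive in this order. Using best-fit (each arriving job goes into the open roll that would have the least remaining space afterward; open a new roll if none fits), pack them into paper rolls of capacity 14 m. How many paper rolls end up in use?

5

  2 → roll 1 (new)  [load 2/14]
  2 → roll 1  [load 4/14]
  9 → roll 1  [load 13/14]
  1 → roll 1  [load 14/14]
  1 → roll 2 (new)  [load 1/14]
  10 → roll 2  [load 11/14]
  11 → roll 3 (new)  [load 11/14]
  3 → roll 2  [load 14/14]
  4 → roll 4 (new)  [load 4/14]
  10 → roll 4  [load 14/14]
  4 → roll 5 (new)  [load 4/14]
  1 → roll 3  [load 12/14]
  2 → roll 3  [load 14/14]
5 paper rolls opened.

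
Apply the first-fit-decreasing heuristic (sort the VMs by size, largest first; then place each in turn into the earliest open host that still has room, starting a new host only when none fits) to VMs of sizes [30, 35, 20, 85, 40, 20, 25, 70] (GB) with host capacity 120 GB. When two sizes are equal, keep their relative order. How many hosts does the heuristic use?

3

Sorted descending: 85, 70, 40, 35, 30, 25, 20, 20.
  85 → host 1 (new)  [load 85/120]
  70 → host 2 (new)  [load 70/120]
  40 → host 2  [load 110/120]
  35 → host 1  [load 120/120]
  30 → host 3 (new)  [load 30/120]
  25 → host 3  [load 55/120]
  20 → host 3  [load 75/120]
  20 → host 3  [load 95/120]
3 hosts opened.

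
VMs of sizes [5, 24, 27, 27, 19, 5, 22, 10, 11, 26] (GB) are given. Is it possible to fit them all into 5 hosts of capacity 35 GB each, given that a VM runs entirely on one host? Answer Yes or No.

Total = 176 GB; ⌈176/35⌉ = 6.
At least 6 hosts are required, but only 5 are allowed.

No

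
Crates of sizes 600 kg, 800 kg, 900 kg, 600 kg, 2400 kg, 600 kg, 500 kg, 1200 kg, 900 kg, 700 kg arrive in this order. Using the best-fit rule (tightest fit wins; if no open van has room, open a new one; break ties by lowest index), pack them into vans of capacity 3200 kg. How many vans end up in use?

4

  600 → van 1 (new)  [load 600/3200]
  800 → van 1  [load 1400/3200]
  900 → van 1  [load 2300/3200]
  600 → van 1  [load 2900/3200]
  2400 → van 2 (new)  [load 2400/3200]
  600 → van 2  [load 3000/3200]
  500 → van 3 (new)  [load 500/3200]
  1200 → van 3  [load 1700/3200]
  900 → van 3  [load 2600/3200]
  700 → van 4 (new)  [load 700/3200]
4 vans opened.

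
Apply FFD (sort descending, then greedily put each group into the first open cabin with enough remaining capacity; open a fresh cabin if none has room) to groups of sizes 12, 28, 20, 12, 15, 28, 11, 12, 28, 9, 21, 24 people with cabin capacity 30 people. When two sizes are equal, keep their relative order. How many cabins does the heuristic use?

9

Sorted descending: 28, 28, 28, 24, 21, 20, 15, 12, 12, 12, 11, 9.
  28 → cabin 1 (new)  [load 28/30]
  28 → cabin 2 (new)  [load 28/30]
  28 → cabin 3 (new)  [load 28/30]
  24 → cabin 4 (new)  [load 24/30]
  21 → cabin 5 (new)  [load 21/30]
  20 → cabin 6 (new)  [load 20/30]
  15 → cabin 7 (new)  [load 15/30]
  12 → cabin 7  [load 27/30]
  12 → cabin 8 (new)  [load 12/30]
  12 → cabin 8  [load 24/30]
  11 → cabin 9 (new)  [load 11/30]
  9 → cabin 5  [load 30/30]
9 cabins opened.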